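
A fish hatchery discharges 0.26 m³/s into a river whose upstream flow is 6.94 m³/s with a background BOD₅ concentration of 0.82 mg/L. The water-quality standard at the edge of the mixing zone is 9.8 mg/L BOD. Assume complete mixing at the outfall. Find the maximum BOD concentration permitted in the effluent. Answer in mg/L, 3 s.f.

Mass balance: 9.8·7.2 = 0.26·Cₑ + 6.94·0.82.
Cₑ = (70.56 − 5.691) / 0.26 = 249.5 mg/L.

249 mg/L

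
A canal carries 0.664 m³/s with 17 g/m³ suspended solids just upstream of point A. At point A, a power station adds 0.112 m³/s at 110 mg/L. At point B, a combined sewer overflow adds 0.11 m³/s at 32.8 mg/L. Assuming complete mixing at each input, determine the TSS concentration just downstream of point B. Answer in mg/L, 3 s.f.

After input A: C = (0.664·17 + 0.112·110) / 0.776 = 30.42 mg/L.
After input B: C = (0.776·30.42 + 0.11·32.8) / 0.886 = 30.72 mg/L.

30.7 mg/L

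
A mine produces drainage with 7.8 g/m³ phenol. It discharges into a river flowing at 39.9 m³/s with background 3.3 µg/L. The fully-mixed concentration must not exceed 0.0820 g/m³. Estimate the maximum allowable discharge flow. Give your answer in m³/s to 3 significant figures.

3.3 µg/L = 0.0033 mg/L.
Mass balance at complete mixing: C_std·(Q_w + Q_r) = Q_w·C_e + Q_r·C_b.
Rearranging, Q_w = Q_r·(C_std − C_b)/(C_e − C_std) = 39.9·(0.082 − 0.0033) / (7.8 − 0.082) = 0.4069 m³/s.

0.407 m³/s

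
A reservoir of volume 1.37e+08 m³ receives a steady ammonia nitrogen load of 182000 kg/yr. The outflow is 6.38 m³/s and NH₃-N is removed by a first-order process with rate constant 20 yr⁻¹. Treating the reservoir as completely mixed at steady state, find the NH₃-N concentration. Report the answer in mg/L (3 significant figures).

0.0619 mg/L

Outflow Q = 6.38 m³/s × 3.156e+07 s/yr = 2.013e+08 m³/yr.
Steady-state CSTR mass balance: W = Q·C + k·V·C, so C = W/(Q + kV).
Q + kV = 2.013e+08 + 20·1.37e+08 = 2.941e+09 m³/yr.
C = 182000/2.941e+09 = 6.188e-05 kg/m³ = 0.06188 mg/L.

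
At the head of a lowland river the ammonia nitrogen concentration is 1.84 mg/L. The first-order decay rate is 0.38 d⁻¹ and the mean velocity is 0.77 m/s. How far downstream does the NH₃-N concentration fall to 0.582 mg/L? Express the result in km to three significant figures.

202 km

From C = C₀·e^(−kt), t = ln(C₀/C)/k = ln(1.84/0.582)/0.38 = 1.151/0.38 = 3.029 d.
Distance = v·t = 0.77 m/s × 2.617e+05 s = 2.015e+05 m = 201.5 km.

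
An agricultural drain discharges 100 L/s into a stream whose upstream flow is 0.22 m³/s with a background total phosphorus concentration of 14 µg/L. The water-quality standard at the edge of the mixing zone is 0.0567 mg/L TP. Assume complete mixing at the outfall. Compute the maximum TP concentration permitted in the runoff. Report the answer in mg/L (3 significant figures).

0.151 mg/L

100 L/s = 0.1 m³/s.
14 µg/L = 0.014 mg/L.
Mass balance: 0.0567·0.32 = 0.1·Cₑ + 0.22·0.014.
Cₑ = (0.01814 − 0.00308) / 0.1 = 0.1506 mg/L.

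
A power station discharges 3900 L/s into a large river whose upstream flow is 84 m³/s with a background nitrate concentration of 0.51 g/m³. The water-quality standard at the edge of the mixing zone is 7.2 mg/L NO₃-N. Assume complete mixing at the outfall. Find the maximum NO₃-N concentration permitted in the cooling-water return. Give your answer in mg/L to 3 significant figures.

151 mg/L

3900 L/s = 3.9 m³/s.
Mass balance: 7.2·87.9 = 3.9·Cₑ + 84·0.51.
Cₑ = (632.9 − 42.84) / 3.9 = 151.3 mg/L.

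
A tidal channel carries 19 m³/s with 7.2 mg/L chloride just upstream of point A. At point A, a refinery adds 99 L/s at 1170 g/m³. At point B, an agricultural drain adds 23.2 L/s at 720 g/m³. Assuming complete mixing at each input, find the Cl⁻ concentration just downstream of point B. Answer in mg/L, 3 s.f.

99 L/s = 0.099 m³/s.
After input A: C = (19·7.2 + 0.099·1170) / 19.1 = 13.23 mg/L.
23.2 L/s = 0.0232 m³/s.
After input B: C = (19.1·13.23 + 0.0232·720) / 19.12 = 14.08 mg/L.

14.1 mg/L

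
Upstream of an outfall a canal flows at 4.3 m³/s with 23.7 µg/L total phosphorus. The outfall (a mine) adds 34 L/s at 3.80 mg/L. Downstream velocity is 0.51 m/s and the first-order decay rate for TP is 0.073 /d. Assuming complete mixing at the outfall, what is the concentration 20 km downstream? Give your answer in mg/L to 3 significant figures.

34 L/s = 0.034 m³/s.
23.7 µg/L = 0.0237 mg/L.
After complete mixing, C₀ = (0.034·3.8 + 4.3·0.0237) / 4.334 = 0.05332 mg/L.
Travel time t = 2e+04 m / 0.51 m/s = 3.922e+04 s = 0.4539 d.
C = 0.05332·exp(−0.073·0.4539) = 0.05332·0.9674 = 0.05159 mg/L.

0.0516 mg/L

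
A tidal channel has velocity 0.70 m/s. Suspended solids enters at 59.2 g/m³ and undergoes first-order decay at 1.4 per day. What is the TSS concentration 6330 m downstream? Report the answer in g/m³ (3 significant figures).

Travel time t = 6330 m / 0.70 m/s = 6330/0.70 = 9043 s = 0.1047 d.
First-order decay: C = 59.2·exp(−1.4·0.1047) = 59.2·0.8637 = 51.13 g/m³.

51.1 g/m³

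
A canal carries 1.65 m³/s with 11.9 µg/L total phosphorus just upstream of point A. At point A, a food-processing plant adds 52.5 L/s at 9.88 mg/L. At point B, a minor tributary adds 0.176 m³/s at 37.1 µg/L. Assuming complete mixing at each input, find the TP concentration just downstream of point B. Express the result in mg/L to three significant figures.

11.9 µg/L = 0.0119 mg/L.
52.5 L/s = 0.0525 m³/s.
After input A: C = (1.65·0.0119 + 0.0525·9.88) / 1.702 = 0.3162 mg/L.
37.1 µg/L = 0.0371 mg/L.
After input B: C = (1.702·0.3162 + 0.176·0.0371) / 1.878 = 0.2901 mg/L.

0.290 mg/L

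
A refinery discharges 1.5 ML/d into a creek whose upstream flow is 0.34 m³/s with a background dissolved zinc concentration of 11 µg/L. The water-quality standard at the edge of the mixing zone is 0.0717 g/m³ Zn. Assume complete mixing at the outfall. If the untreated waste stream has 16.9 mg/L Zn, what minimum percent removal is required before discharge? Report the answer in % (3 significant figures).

1.5 ML/d = 0.01736 m³/s.
11 µg/L = 0.011 mg/L.
Mass balance: 0.0717·0.3574 = 0.01736·Cₑ + 0.34·0.011.
Cₑ = (0.02562 − 0.00374) / 0.01736 = 1.26 mg/L.
Required removal = 1 − 1.26/16.9 = 92.54 %.

92.5 %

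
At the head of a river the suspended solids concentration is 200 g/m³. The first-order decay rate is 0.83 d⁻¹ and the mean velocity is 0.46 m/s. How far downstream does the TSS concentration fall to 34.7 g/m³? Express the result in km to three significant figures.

From C = C₀·e^(−kt), t = ln(C₀/C)/k = ln(200/34.7)/0.83 = 1.752/0.83 = 2.11 d.
Distance = v·t = 0.46 m/s × 1.823e+05 s = 8.387e+04 m = 83.87 km.

83.9 km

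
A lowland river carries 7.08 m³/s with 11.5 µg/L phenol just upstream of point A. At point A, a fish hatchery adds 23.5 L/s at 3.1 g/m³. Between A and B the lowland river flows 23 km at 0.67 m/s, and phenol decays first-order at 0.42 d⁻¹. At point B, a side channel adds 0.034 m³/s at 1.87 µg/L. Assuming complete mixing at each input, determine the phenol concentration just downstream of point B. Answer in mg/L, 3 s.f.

11.5 µg/L = 0.0115 mg/L.
23.5 L/s = 0.0235 m³/s.
After input A: C = (7.08·0.0115 + 0.0235·3.1) / 7.104 = 0.02172 mg/L.
Over the 23 km reach to input B (t = 3.433e+04 s = 0.3973 d), decay gives C = 0.02172·exp(−0.42·0.3973) = 0.01838 mg/L.
1.87 µg/L = 0.00187 mg/L.
After input B: C = (7.104·0.01838 + 0.034·0.00187) / 7.138 = 0.0183 mg/L.

0.0183 mg/L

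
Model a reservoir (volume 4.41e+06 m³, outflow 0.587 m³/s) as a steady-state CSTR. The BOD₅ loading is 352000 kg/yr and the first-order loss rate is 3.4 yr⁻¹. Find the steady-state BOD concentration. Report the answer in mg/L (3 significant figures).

Outflow Q = 0.587 m³/s × 3.156e+07 s/yr = 1.852e+07 m³/yr.
Steady-state CSTR mass balance: W = Q·C + k·V·C, so C = W/(Q + kV).
Q + kV = 1.852e+07 + 3.4·4.41e+06 = 3.352e+07 m³/yr.
C = 352000/3.352e+07 = 0.0105 kg/m³ = 10.5 mg/L.

10.5 mg/L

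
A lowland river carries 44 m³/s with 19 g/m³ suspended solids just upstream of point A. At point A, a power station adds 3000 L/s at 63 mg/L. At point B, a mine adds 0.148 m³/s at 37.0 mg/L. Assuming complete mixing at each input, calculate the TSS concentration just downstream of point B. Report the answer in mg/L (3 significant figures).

21.9 mg/L

3000 L/s = 3 m³/s.
After input A: C = (44·19 + 3·63) / 47 = 21.81 mg/L.
After input B: C = (47·21.81 + 0.148·37) / 47.15 = 21.86 mg/L.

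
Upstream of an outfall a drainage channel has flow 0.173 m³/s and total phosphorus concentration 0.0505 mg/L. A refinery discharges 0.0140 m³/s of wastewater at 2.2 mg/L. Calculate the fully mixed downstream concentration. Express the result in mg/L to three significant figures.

By mass balance at complete mixing, C = (0.014·2.2 + 0.173·0.0505) / (0.014 + 0.173) = 0.03954/0.187 = 0.2114 mg/L.

0.211 mg/L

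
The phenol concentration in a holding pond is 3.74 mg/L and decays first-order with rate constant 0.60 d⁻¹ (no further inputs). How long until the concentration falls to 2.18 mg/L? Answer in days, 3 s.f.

t = ln(C₀/C)/k = ln(3.74/2.18)/0.60 = 0.5398/0.60 = 0.8996 d.

0.900 d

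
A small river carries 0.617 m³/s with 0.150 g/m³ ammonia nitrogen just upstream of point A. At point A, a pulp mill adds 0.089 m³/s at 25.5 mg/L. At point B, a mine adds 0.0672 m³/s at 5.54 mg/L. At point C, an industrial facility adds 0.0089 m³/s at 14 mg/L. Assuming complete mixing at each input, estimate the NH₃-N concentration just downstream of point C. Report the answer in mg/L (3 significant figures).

After input A: C = (0.617·0.15 + 0.089·25.5) / 0.706 = 3.346 mg/L.
After input B: C = (0.706·3.346 + 0.0672·5.54) / 0.7732 = 3.536 mg/L.
After input C: C = (0.7732·3.536 + 0.0089·14) / 0.7821 = 3.655 mg/L.

3.66 mg/L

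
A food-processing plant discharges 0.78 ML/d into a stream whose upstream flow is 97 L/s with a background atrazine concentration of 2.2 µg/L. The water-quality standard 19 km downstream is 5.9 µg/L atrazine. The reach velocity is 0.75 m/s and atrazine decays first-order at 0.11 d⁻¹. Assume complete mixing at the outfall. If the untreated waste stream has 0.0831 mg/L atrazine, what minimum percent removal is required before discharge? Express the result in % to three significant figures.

42.3 %

0.78 ML/d = 0.009028 m³/s.
97 L/s = 0.097 m³/s.
2.2 µg/L = 0.0022 mg/L.
5.9 µg/L = 0.0059 mg/L.
Travel time to the compliance point: t = 1.9e+04/0.75 = 2.533e+04 s = 0.2932 d; decay factor exp(−0.11·0.2932) = 0.9683.
So the concentration just after mixing may be at most 0.0059/0.9683 = 0.006093 mg/L.
Mass balance: 0.006093·0.106 = 0.009028·Cₑ + 0.097·0.0022.
Cₑ = (0.0006461 − 0.0002134) / 0.009028 = 0.04793 mg/L.
Required removal = 1 − 0.04793/0.0831 = 42.33 %.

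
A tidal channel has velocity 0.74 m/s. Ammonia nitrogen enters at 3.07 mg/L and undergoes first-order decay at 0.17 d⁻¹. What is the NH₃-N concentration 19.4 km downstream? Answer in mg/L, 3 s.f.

Travel time t = 19.4 km / 0.74 m/s = 1.94e+04/0.74 = 2.622e+04 s = 0.3034 d.
First-order decay: C = 3.07·exp(−0.17·0.3034) = 3.07·0.9497 = 2.916 mg/L.

2.92 mg/L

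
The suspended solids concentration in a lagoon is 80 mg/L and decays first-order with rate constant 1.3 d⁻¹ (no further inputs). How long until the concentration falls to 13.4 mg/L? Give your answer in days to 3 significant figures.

t = ln(C₀/C)/k = ln(80/13.4)/1.3 = 1.787/1.3 = 1.374 d.

1.37 d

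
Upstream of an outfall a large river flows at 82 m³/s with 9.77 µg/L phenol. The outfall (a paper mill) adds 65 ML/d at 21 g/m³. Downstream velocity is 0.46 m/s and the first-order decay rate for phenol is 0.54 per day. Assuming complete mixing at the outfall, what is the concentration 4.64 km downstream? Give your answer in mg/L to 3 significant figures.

0.188 mg/L

65 ML/d = 0.7523 m³/s.
9.77 µg/L = 0.00977 mg/L.
After complete mixing, C₀ = (0.7523·21 + 82·0.00977) / 82.75 = 0.2006 mg/L.
Travel time t = 4640 m / 0.46 m/s = 1.009e+04 s = 0.1167 d.
C = 0.2006·exp(−0.54·0.1167) = 0.2006·0.9389 = 0.1883 mg/L.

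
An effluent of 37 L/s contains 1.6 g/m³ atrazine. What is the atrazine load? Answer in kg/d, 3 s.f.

5.11 kg/d

37 L/s = 0.037 m³/s.
Mass flux = Q·C = 0.037 m³/s × 1.6 g/m³ = 0.0592 g/s.
= 0.0592 g/s × 86.4 = 5.115 kg/d.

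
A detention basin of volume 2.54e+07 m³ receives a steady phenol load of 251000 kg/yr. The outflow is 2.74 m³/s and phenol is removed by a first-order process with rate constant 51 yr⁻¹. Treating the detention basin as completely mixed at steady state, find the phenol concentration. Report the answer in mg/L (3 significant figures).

0.182 mg/L

Outflow Q = 2.74 m³/s × 3.156e+07 s/yr = 8.647e+07 m³/yr.
Steady-state CSTR mass balance: W = Q·C + k·V·C, so C = W/(Q + kV).
Q + kV = 8.647e+07 + 51·2.54e+07 = 1.382e+09 m³/yr.
C = 251000/1.382e+09 = 0.0001816 kg/m³ = 0.1816 mg/L.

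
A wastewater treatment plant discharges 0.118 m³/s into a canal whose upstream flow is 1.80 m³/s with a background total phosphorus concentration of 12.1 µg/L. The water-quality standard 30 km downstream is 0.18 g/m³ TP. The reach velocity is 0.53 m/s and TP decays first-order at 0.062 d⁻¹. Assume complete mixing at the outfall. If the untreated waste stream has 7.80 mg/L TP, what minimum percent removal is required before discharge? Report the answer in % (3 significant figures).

63.3 %

12.1 µg/L = 0.0121 mg/L.
Travel time to the compliance point: t = 3e+04/0.53 = 5.66e+04 s = 0.6551 d; decay factor exp(−0.062·0.6551) = 0.9602.
So the concentration just after mixing may be at most 0.18/0.9602 = 0.1875 mg/L.
Mass balance: 0.1875·1.918 = 0.118·Cₑ + 1.8·0.0121.
Cₑ = (0.3596 − 0.02178) / 0.118 = 2.862 mg/L.
Required removal = 1 − 2.862/7.80 = 63.3 %.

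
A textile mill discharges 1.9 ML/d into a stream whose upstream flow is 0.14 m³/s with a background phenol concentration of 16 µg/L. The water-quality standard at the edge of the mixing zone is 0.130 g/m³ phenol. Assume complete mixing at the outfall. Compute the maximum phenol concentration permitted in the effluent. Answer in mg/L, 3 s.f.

0.856 mg/L

1.9 ML/d = 0.02199 m³/s.
16 µg/L = 0.016 mg/L.
Mass balance: 0.13·0.162 = 0.02199·Cₑ + 0.14·0.016.
Cₑ = (0.02106 − 0.00224) / 0.02199 = 0.8558 mg/L.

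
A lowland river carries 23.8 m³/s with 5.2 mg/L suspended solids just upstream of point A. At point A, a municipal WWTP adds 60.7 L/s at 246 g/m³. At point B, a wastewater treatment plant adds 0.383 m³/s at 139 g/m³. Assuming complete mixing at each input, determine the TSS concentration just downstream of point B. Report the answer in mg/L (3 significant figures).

7.92 mg/L

60.7 L/s = 0.0607 m³/s.
After input A: C = (23.8·5.2 + 0.0607·246) / 23.86 = 5.813 mg/L.
After input B: C = (23.86·5.813 + 0.383·139) / 24.24 = 7.917 mg/L.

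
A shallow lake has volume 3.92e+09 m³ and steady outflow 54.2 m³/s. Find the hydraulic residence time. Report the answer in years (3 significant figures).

Q = 54.2 m³/s × 3.156e+07 s/yr = 1.71e+09 m³/yr.
Hydraulic residence time τ = V/Q = 3.92e+09/1.71e+09 = 2.292 yr.

2.29 yr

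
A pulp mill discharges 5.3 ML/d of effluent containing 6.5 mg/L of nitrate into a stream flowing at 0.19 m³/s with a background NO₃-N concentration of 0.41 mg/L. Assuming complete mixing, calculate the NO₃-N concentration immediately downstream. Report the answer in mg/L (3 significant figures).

1.90 mg/L

5.3 ML/d = 0.06134 m³/s.
Conservation of mass across the mixing zone: C = (0.06134·6.5 + 0.19·0.41) / (0.06134 + 0.19) = 0.4766/0.2513 = 1.896 mg/L.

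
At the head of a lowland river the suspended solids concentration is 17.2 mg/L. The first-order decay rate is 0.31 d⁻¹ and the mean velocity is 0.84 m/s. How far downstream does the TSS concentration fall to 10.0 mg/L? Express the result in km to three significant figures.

From C = C₀·e^(−kt), t = ln(C₀/C)/k = ln(17.2/10.0)/0.31 = 0.5423/0.31 = 1.749 d.
Distance = v·t = 0.84 m/s × 1.512e+05 s = 1.27e+05 m = 127 km.

127 km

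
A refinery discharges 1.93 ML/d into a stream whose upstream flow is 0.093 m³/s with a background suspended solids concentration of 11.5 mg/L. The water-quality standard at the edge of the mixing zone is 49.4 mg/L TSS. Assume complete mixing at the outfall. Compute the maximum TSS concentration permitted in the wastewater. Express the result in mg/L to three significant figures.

207 mg/L

1.93 ML/d = 0.02234 m³/s.
Mass balance: 49.4·0.1153 = 0.02234·Cₑ + 0.093·11.5.
Cₑ = (5.698 − 1.069) / 0.02234 = 207.2 mg/L.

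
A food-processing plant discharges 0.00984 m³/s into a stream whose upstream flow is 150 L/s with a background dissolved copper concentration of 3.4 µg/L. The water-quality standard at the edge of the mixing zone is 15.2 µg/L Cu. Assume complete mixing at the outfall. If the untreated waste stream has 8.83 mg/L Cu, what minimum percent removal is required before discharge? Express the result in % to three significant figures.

150 L/s = 0.15 m³/s.
3.4 µg/L = 0.0034 mg/L.
15.2 µg/L = 0.0152 mg/L.
Mass balance: 0.0152·0.1598 = 0.00984·Cₑ + 0.15·0.0034.
Cₑ = (0.00243 − 0.00051) / 0.00984 = 0.1951 mg/L.
Required removal = 1 − 0.1951/8.83 = 97.79 %.

97.8 %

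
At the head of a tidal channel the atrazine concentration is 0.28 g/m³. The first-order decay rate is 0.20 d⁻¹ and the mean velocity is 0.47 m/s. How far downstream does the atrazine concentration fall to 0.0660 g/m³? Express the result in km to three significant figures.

From C = C₀·e^(−kt), t = ln(C₀/C)/k = ln(0.28/0.0660)/0.20 = 1.445/0.20 = 7.226 d.
Distance = v·t = 0.47 m/s × 6.243e+05 s = 2.934e+05 m = 293.4 km.

293 km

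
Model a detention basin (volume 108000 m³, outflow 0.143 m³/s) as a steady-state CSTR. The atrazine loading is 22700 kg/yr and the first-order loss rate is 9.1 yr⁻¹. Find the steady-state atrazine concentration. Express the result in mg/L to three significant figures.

4.13 mg/L

Outflow Q = 0.143 m³/s × 3.156e+07 s/yr = 4.513e+06 m³/yr.
Steady-state CSTR mass balance: W = Q·C + k·V·C, so C = W/(Q + kV).
Q + kV = 4.513e+06 + 9.1·108000 = 5.496e+06 m³/yr.
C = 22700/5.496e+06 = 0.004131 kg/m³ = 4.131 mg/L.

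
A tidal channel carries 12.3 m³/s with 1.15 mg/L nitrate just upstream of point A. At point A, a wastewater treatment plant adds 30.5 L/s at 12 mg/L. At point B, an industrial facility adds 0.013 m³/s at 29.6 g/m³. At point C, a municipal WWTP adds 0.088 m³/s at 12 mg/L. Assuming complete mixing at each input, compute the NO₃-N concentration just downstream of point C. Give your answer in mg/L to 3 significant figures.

30.5 L/s = 0.0305 m³/s.
After input A: C = (12.3·1.15 + 0.0305·12) / 12.33 = 1.177 mg/L.
After input B: C = (12.33·1.177 + 0.013·29.6) / 12.34 = 1.207 mg/L.
After input C: C = (12.34·1.207 + 0.088·12) / 12.43 = 1.283 mg/L.

1.28 mg/L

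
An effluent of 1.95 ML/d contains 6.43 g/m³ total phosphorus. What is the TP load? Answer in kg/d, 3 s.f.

1.95 ML/d = 0.02257 m³/s.
Mass flux = Q·C = 0.02257 m³/s × 6.43 g/m³ = 0.1451 g/s.
= 0.1451 g/s × 86.4 = 12.54 kg/d.

12.5 kg/d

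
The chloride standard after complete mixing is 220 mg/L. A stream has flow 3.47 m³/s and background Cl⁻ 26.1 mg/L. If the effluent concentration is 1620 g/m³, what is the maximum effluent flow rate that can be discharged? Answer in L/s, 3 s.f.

Mass balance at complete mixing: C_std·(Q_w + Q_r) = Q_w·C_e + Q_r·C_b.
Rearranging, Q_w = Q_r·(C_std − C_b)/(C_e − C_std) = 3.47·(220 − 26.1) / (1620 − 220) = 0.4806 m³/s.
= 480.6 L/s.

481 L/s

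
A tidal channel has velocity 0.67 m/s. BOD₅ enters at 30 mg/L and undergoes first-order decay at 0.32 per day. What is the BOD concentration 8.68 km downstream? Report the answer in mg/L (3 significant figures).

Travel time t = 8.68 km / 0.67 m/s = 8680/0.67 = 1.296e+04 s = 0.1499 d.
First-order decay: C = 30·exp(−0.32·0.1499) = 30·0.9532 = 28.59 mg/L.

28.6 mg/L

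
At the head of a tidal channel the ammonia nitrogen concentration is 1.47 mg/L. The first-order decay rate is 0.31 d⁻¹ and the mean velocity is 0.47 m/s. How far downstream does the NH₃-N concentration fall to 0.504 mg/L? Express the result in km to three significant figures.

140 km

From C = C₀·e^(−kt), t = ln(C₀/C)/k = ln(1.47/0.504)/0.31 = 1.07/0.31 = 3.453 d.
Distance = v·t = 0.47 m/s × 2.983e+05 s = 1.402e+05 m = 140.2 km.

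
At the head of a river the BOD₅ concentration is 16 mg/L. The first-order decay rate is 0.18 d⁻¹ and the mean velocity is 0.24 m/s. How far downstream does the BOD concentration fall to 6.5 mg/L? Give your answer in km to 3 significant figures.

104 km

From C = C₀·e^(−kt), t = ln(C₀/C)/k = ln(16/6.5)/0.18 = 0.9008/0.18 = 5.004 d.
Distance = v·t = 0.24 m/s × 4.324e+05 s = 1.038e+05 m = 103.8 km.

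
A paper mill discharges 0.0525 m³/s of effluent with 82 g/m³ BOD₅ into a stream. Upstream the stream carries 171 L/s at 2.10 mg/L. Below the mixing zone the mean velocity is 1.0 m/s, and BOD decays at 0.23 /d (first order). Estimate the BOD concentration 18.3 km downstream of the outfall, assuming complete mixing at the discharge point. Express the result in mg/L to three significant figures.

19.9 mg/L

171 L/s = 0.171 m³/s.
After complete mixing, C₀ = (0.0525·82 + 0.171·2.1) / 0.2235 = 20.87 mg/L.
Travel time t = 1.83e+04 m / 1.0 m/s = 1.83e+04 s = 0.2118 d.
C = 20.87·exp(−0.23·0.2118) = 20.87·0.9525 = 19.88 mg/L.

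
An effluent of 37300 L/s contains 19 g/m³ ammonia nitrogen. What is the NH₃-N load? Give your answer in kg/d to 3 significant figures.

61200 kg/d

37300 L/s = 37.3 m³/s.
Mass flux = Q·C = 37.3 m³/s × 19 g/m³ = 708.7 g/s.
= 708.7 g/s × 86.4 = 6.123e+04 kg/d.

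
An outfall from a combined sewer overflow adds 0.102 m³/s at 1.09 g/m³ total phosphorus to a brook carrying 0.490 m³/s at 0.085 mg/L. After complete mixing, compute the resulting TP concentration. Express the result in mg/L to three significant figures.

0.258 mg/L

Flow-weighted mixing gives C = (0.102·1.09 + 0.49·0.085) / (0.102 + 0.49) = 0.1528/0.592 = 0.2582 mg/L.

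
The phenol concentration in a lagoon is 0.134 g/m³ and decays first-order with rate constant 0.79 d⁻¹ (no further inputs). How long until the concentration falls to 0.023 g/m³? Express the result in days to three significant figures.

2.23 d

t = ln(C₀/C)/k = ln(0.134/0.023)/0.79 = 1.762/0.79 = 2.231 d.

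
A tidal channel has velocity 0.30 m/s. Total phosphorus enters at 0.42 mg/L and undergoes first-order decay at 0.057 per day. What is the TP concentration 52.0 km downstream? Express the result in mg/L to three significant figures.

0.375 mg/L

Travel time t = 52.0 km / 0.30 m/s = 5.2e+04/0.30 = 1.733e+05 s = 2.006 d.
First-order decay: C = 0.42·exp(−0.057·2.006) = 0.42·0.8919 = 0.3746 mg/L.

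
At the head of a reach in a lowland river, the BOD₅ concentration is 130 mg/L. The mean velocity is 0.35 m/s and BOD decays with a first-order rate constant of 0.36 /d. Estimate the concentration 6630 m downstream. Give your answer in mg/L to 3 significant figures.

Travel time t = 6630 m / 0.35 m/s = 6630/0.35 = 1.894e+04 s = 0.2192 d.
First-order decay: C = 130·exp(−0.36·0.2192) = 130·0.9241 = 120.1 mg/L.

120 mg/L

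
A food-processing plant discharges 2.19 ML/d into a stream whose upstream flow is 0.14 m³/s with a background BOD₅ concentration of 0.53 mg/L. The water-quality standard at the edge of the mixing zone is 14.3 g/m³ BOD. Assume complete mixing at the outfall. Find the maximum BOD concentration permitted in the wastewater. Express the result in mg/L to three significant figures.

90.4 mg/L

2.19 ML/d = 0.02535 m³/s.
Mass balance: 14.3·0.1653 = 0.02535·Cₑ + 0.14·0.53.
Cₑ = (2.364 − 0.0742) / 0.02535 = 90.36 mg/L.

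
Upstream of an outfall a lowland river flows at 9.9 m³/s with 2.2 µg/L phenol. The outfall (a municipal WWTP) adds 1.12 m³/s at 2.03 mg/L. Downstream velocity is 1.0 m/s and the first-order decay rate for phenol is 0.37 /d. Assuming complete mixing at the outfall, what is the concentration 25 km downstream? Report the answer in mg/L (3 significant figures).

2.2 µg/L = 0.0022 mg/L.
After complete mixing, C₀ = (1.12·2.03 + 9.9·0.0022) / 11.02 = 0.2083 mg/L.
Travel time t = 2.5e+04 m / 1.0 m/s = 2.5e+04 s = 0.2894 d.
C = 0.2083·exp(−0.37·0.2894) = 0.2083·0.8985 = 0.1871 mg/L.

0.187 mg/L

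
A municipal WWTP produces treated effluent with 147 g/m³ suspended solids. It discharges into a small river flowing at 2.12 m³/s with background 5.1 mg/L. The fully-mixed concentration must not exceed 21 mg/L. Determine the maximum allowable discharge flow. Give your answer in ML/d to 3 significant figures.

23.1 ML/d

Mass balance at complete mixing: C_std·(Q_w + Q_r) = Q_w·C_e + Q_r·C_b.
Rearranging, Q_w = Q_r·(C_std − C_b)/(C_e − C_std) = 2.12·(21 − 5.1) / (147 − 21) = 0.2675 m³/s.
= 23.11 ML/d.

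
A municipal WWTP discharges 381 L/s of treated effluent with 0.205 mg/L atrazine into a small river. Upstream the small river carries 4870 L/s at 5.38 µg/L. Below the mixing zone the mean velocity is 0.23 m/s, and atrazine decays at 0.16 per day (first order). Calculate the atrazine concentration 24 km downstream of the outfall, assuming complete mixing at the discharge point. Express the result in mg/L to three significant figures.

0.0164 mg/L

381 L/s = 0.381 m³/s.
4870 L/s = 4.87 m³/s.
5.38 µg/L = 0.00538 mg/L.
After complete mixing, C₀ = (0.381·0.205 + 4.87·0.00538) / 5.251 = 0.01986 mg/L.
Travel time t = 2.4e+04 m / 0.23 m/s = 1.043e+05 s = 1.208 d.
C = 0.01986·exp(−0.16·1.208) = 0.01986·0.8243 = 0.01637 mg/L.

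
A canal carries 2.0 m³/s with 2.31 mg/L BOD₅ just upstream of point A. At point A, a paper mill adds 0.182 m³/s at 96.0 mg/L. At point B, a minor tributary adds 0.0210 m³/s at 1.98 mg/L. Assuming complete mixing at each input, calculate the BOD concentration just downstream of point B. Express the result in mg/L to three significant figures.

After input A: C = (2·2.31 + 0.182·96) / 2.182 = 10.12 mg/L.
After input B: C = (2.182·10.12 + 0.021·1.98) / 2.203 = 10.05 mg/L.

10.0 mg/L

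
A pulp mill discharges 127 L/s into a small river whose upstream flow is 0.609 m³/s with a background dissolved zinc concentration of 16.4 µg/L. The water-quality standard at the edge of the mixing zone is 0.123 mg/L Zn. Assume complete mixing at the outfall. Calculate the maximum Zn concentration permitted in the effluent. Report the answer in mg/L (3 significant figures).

0.634 mg/L

127 L/s = 0.127 m³/s.
16.4 µg/L = 0.0164 mg/L.
Mass balance: 0.123·0.736 = 0.127·Cₑ + 0.609·0.0164.
Cₑ = (0.09053 − 0.009988) / 0.127 = 0.6342 mg/L.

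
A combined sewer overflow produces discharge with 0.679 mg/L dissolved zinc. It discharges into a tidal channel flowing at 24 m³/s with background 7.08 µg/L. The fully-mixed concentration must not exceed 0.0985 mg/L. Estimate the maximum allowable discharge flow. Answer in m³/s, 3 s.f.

7.08 µg/L = 0.00708 mg/L.
Mass balance at complete mixing: C_std·(Q_w + Q_r) = Q_w·C_e + Q_r·C_b.
Rearranging, Q_w = Q_r·(C_std − C_b)/(C_e − C_std) = 24·(0.0985 − 0.00708) / (0.679 − 0.0985) = 3.78 m³/s.

3.78 m³/s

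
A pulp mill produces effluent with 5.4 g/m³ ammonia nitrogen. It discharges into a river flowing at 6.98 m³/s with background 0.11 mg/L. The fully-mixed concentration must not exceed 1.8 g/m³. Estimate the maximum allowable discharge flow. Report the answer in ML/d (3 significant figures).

Mass balance at complete mixing: C_std·(Q_w + Q_r) = Q_w·C_e + Q_r·C_b.
Rearranging, Q_w = Q_r·(C_std − C_b)/(C_e − C_std) = 6.98·(1.8 − 0.11) / (5.4 − 1.8) = 3.277 m³/s.
= 283.1 ML/d.

283 ML/d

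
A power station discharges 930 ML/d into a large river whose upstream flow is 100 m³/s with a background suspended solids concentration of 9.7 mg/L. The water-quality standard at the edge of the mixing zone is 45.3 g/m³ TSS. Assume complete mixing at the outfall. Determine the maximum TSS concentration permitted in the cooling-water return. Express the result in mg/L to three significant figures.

376 mg/L

930 ML/d = 10.76 m³/s.
Mass balance: 45.3·110.8 = 10.76·Cₑ + 100·9.7.
Cₑ = (5018 − 970) / 10.76 = 376 mg/L.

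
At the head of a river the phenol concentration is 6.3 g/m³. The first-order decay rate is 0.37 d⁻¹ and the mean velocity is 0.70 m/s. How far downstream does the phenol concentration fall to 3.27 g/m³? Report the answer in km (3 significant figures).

From C = C₀·e^(−kt), t = ln(C₀/C)/k = ln(6.3/3.27)/0.37 = 0.6558/0.37 = 1.772 d.
Distance = v·t = 0.70 m/s × 1.531e+05 s = 1.072e+05 m = 107.2 km.

107 km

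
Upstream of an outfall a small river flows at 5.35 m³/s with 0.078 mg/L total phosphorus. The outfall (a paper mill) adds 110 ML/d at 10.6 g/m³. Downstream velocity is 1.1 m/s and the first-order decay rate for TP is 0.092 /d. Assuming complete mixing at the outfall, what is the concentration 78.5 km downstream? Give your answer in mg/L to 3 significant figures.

1.95 mg/L

110 ML/d = 1.273 m³/s.
After complete mixing, C₀ = (1.273·10.6 + 5.35·0.078) / 6.623 = 2.101 mg/L.
Travel time t = 7.85e+04 m / 1.1 m/s = 7.136e+04 s = 0.826 d.
C = 2.101·exp(−0.092·0.826) = 2.101·0.9268 = 1.947 mg/L.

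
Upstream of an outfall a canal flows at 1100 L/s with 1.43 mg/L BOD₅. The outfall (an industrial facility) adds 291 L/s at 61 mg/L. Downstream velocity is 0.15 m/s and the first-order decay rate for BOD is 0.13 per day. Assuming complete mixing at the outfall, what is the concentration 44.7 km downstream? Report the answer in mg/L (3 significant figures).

8.87 mg/L

291 L/s = 0.291 m³/s.
1100 L/s = 1.1 m³/s.
After complete mixing, C₀ = (0.291·61 + 1.1·1.43) / 1.391 = 13.89 mg/L.
Travel time t = 4.47e+04 m / 0.15 m/s = 2.98e+05 s = 3.449 d.
C = 13.89·exp(−0.13·3.449) = 13.89·0.6387 = 8.872 mg/L.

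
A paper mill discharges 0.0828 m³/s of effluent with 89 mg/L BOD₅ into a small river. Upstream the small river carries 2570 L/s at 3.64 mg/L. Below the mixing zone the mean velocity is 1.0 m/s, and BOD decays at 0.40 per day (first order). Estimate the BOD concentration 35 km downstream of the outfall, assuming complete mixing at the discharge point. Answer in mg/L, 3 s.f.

2570 L/s = 2.57 m³/s.
After complete mixing, C₀ = (0.0828·89 + 2.57·3.64) / 2.653 = 6.304 mg/L.
Travel time t = 3.5e+04 m / 1.0 m/s = 3.5e+04 s = 0.4051 d.
C = 6.304·exp(−0.40·0.4051) = 6.304·0.8504 = 5.361 mg/L.

5.36 mg/L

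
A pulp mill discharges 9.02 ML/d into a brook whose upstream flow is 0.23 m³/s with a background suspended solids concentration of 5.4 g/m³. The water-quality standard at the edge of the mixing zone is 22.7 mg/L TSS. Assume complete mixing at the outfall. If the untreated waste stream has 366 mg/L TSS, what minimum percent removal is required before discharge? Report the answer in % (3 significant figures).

9.02 ML/d = 0.1044 m³/s.
Mass balance: 22.7·0.3344 = 0.1044·Cₑ + 0.23·5.4.
Cₑ = (7.591 − 1.242) / 0.1044 = 60.81 mg/L.
Required removal = 1 − 60.81/366 = 83.38 %.

83.4 %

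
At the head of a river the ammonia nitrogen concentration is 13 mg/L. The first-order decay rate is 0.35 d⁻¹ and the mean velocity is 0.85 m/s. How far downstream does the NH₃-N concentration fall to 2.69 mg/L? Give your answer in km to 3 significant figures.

From C = C₀·e^(−kt), t = ln(C₀/C)/k = ln(13/2.69)/0.35 = 1.575/0.35 = 4.501 d.
Distance = v·t = 0.85 m/s × 3.889e+05 s = 3.306e+05 m = 330.6 km.

331 km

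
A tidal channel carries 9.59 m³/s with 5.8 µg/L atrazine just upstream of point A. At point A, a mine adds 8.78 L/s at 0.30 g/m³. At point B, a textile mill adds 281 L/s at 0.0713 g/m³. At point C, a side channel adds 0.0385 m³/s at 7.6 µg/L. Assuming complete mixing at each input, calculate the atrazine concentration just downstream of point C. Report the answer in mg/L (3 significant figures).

5.8 µg/L = 0.0058 mg/L.
8.78 L/s = 0.00878 m³/s.
After input A: C = (9.59·0.0058 + 0.00878·0.3) / 9.599 = 0.006069 mg/L.
281 L/s = 0.281 m³/s.
After input B: C = (9.599·0.006069 + 0.281·0.0713) / 9.88 = 0.007924 mg/L.
7.6 µg/L = 0.0076 mg/L.
After input C: C = (9.88·0.007924 + 0.0385·0.0076) / 9.918 = 0.007923 mg/L.

0.00792 mg/L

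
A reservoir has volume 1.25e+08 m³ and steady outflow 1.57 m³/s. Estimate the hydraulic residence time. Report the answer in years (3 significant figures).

2.52 yr

Q = 1.57 m³/s × 3.156e+07 s/yr = 4.955e+07 m³/yr.
Hydraulic residence time τ = V/Q = 1.25e+08/4.955e+07 = 2.523 yr.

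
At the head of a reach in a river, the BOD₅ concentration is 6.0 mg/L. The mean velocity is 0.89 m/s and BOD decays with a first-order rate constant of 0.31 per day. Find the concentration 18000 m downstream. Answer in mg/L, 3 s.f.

5.58 mg/L

Travel time t = 18000 m / 0.89 m/s = 1.8e+04/0.89 = 2.022e+04 s = 0.2341 d.
First-order decay: C = 6.0·exp(−0.31·0.2341) = 6.0·0.93 = 5.58 mg/L.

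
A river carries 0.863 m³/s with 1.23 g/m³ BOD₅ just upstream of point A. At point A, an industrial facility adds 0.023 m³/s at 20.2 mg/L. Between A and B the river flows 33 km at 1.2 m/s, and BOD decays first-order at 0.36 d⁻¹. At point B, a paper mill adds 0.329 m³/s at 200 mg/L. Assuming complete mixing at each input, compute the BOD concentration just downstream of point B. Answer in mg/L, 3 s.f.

After input A: C = (0.863·1.23 + 0.023·20.2) / 0.886 = 1.722 mg/L.
Over the 33 km reach to input B (t = 2.75e+04 s = 0.3183 d), decay gives C = 1.722·exp(−0.36·0.3183) = 1.536 mg/L.
After input B: C = (0.886·1.536 + 0.329·200) / 1.215 = 55.28 mg/L.

55.3 mg/L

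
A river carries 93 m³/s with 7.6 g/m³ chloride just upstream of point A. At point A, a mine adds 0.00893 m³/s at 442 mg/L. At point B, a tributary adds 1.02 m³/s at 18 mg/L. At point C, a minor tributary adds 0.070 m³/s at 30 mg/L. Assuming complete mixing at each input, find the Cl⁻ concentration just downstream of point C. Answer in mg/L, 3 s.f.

After input A: C = (93·7.6 + 0.00893·442) / 93.01 = 7.642 mg/L.
After input B: C = (93.01·7.642 + 1.02·18) / 94.03 = 7.754 mg/L.
After input C: C = (94.03·7.754 + 0.07·30) / 94.1 = 7.771 mg/L.

7.77 mg/L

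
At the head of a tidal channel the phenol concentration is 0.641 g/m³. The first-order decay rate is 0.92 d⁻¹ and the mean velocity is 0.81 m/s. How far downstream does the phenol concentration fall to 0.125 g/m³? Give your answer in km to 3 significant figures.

124 km

From C = C₀·e^(−kt), t = ln(C₀/C)/k = ln(0.641/0.125)/0.92 = 1.635/0.92 = 1.777 d.
Distance = v·t = 0.81 m/s × 1.535e+05 s = 1.244e+05 m = 124.4 km.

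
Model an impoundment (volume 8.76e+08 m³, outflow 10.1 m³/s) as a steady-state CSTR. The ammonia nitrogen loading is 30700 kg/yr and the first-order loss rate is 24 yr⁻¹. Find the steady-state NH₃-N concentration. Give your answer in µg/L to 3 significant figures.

Outflow Q = 10.1 m³/s × 3.156e+07 s/yr = 3.187e+08 m³/yr.
Steady-state CSTR mass balance: W = Q·C + k·V·C, so C = W/(Q + kV).
Q + kV = 3.187e+08 + 24·8.76e+08 = 2.134e+10 m³/yr.
C = 30700/2.134e+10 = 1.438e-06 kg/m³ = 0.001438 mg/L = 1.438 µg/L.

1.44 µg/L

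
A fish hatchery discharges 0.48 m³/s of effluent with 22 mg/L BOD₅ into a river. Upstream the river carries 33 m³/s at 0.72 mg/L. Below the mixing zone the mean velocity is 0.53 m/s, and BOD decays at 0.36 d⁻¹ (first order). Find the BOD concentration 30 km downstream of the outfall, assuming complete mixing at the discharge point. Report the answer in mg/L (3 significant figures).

After complete mixing, C₀ = (0.48·22 + 33·0.72) / 33.48 = 1.025 mg/L.
Travel time t = 3e+04 m / 0.53 m/s = 5.66e+04 s = 0.6551 d.
C = 1.025·exp(−0.36·0.6551) = 1.025·0.7899 = 0.8097 mg/L.

0.810 mg/L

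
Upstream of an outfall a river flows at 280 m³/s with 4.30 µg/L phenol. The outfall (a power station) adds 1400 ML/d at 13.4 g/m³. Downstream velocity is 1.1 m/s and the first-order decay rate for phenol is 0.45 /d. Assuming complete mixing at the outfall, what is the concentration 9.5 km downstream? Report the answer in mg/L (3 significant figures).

1400 ML/d = 16.2 m³/s.
4.30 µg/L = 0.0043 mg/L.
After complete mixing, C₀ = (16.2·13.4 + 280·0.0043) / 296.2 = 0.7371 mg/L.
Travel time t = 9500 m / 1.1 m/s = 8636 s = 0.09996 d.
C = 0.7371·exp(−0.45·0.09996) = 0.7371·0.956 = 0.7047 mg/L.

0.705 mg/L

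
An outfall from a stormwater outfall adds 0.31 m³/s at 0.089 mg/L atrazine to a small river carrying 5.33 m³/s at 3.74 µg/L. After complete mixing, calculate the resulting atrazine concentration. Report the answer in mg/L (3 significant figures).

3.74 µg/L = 0.00374 mg/L.
Flow-weighted mixing gives C = (0.31·0.089 + 5.33·0.00374) / (0.31 + 5.33) = 0.04752/5.64 = 0.008426 mg/L.

0.00843 mg/L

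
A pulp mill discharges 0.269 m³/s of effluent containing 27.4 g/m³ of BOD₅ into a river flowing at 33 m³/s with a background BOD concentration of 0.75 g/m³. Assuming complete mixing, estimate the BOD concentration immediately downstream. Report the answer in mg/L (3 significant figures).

Flow-weighted mixing gives C = (0.269·27.4 + 33·0.75) / (0.269 + 33) = 32.12/33.27 = 0.9655 mg/L.

0.965 mg/L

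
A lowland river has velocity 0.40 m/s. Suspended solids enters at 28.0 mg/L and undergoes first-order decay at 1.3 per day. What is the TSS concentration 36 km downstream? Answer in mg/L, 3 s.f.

7.23 mg/L

Travel time t = 36 km / 0.40 m/s = 3.6e+04/0.40 = 9e+04 s = 1.042 d.
First-order decay: C = 28.0·exp(−1.3·1.042) = 28.0·0.2582 = 7.229 mg/L.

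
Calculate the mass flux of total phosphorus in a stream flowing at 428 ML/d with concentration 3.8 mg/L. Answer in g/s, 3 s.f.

428 ML/d = 4.954 m³/s.
Mass flux = Q·C = 4.954 m³/s × 3.8 g/m³ = 18.82 g/s.

18.8 g/s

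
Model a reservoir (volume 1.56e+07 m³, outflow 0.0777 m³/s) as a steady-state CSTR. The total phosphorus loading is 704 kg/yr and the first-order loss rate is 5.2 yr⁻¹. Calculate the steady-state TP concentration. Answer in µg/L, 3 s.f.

Outflow Q = 0.0777 m³/s × 3.156e+07 s/yr = 2.452e+06 m³/yr.
Steady-state CSTR mass balance: W = Q·C + k·V·C, so C = W/(Q + kV).
Q + kV = 2.452e+06 + 5.2·1.56e+07 = 8.357e+07 m³/yr.
C = 704/8.357e+07 = 8.424e-06 kg/m³ = 0.008424 mg/L = 8.424 µg/L.

8.42 µg/L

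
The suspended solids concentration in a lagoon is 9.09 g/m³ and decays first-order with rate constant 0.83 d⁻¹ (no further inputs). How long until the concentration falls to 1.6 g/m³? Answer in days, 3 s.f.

2.09 d

t = ln(C₀/C)/k = ln(9.09/1.6)/0.83 = 1.737/0.83 = 2.093 d.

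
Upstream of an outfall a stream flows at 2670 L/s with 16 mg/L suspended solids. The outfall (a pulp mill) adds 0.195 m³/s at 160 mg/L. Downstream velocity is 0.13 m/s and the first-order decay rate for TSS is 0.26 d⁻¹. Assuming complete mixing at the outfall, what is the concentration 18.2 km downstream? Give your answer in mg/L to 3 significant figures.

16.9 mg/L

2670 L/s = 2.67 m³/s.
After complete mixing, C₀ = (0.195·160 + 2.67·16) / 2.865 = 25.8 mg/L.
Travel time t = 1.82e+04 m / 0.13 m/s = 1.4e+05 s = 1.62 d.
C = 25.8·exp(−0.26·1.62) = 25.8·0.6562 = 16.93 mg/L.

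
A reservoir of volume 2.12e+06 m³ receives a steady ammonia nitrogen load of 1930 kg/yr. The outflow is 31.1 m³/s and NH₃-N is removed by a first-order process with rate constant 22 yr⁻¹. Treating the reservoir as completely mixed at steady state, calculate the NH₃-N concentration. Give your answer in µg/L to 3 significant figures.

1.88 µg/L

Outflow Q = 31.1 m³/s × 3.156e+07 s/yr = 9.814e+08 m³/yr.
Steady-state CSTR mass balance: W = Q·C + k·V·C, so C = W/(Q + kV).
Q + kV = 9.814e+08 + 22·2.12e+06 = 1.028e+09 m³/yr.
C = 1930/1.028e+09 = 1.877e-06 kg/m³ = 0.001877 mg/L = 1.877 µg/L.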